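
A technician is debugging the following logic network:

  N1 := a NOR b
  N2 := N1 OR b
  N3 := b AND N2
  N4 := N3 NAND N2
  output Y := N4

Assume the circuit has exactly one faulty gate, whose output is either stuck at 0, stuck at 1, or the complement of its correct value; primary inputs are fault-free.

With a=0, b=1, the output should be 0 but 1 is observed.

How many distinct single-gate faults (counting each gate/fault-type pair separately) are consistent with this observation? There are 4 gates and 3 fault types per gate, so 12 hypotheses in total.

6

Fault-free: N1=0, N2=1, N3=1, N4=0 → 0. Observed 1.
  N1 stuck-at-0: output 0 ✗
  N1 stuck-at-1: output 0 ✗
  N1 inverted output: output 0 ✗
  N2 stuck-at-0: output 1 ✓
  N2 stuck-at-1: output 0 ✗
  N2 inverted output: output 1 ✓
  N3 stuck-at-0: output 1 ✓
  N3 stuck-at-1: output 0 ✗
  N3 inverted output: output 1 ✓
  N4 stuck-at-0: output 0 ✗
  N4 stuck-at-1: output 1 ✓
  N4 inverted output: output 1 ✓
Consistent faults: {N2 stuck-at-0, N2 inverted output, N3 stuck-at-0, N3 inverted output, N4 stuck-at-1, N4 inverted output} — 6 in all.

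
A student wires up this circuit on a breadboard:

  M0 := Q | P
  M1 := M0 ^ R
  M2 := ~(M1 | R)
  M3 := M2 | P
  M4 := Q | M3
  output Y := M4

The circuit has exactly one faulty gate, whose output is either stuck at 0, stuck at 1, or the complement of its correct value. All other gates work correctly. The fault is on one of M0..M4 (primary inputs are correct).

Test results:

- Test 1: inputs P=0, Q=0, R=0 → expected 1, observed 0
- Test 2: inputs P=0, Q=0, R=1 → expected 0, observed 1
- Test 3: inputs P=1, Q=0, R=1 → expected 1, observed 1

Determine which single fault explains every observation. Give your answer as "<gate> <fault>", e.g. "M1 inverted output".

M2 inverted output

Fault-free values for test 1 (P=0, Q=0, R=0): M0=0, M1=0, M2=1, M3=1, M4=1, giving Y=1. Observed 0.
Test 1: faults giving observed 0 are {M0 stuck-at-1, M0 inverted output, M1 stuck-at-1, M1 inverted output, M2 stuck-at-0, M2 inverted output, M3 stuck-at-0, M3 inverted output, M4 stuck-at-0, M4 inverted output}.
Test 2 (P=0, Q=0, R=1): fault-free M0=0, M1=1, M2=0, M3=0, M4=0 → 0; observed 1. Eliminates M0 stuck-at-1, M0 inverted output, M1 stuck-at-1, M1 inverted output, M2 stuck-at-0, M3 stuck-at-0, M4 stuck-at-0.
Test 3 (P=1, Q=0, R=1): fault-free M0=1, M1=0, M2=0, M3=1, M4=1 → 1; observed 1. Eliminates M3 inverted output, M4 inverted output.
Only M2 inverted output is consistent with every test.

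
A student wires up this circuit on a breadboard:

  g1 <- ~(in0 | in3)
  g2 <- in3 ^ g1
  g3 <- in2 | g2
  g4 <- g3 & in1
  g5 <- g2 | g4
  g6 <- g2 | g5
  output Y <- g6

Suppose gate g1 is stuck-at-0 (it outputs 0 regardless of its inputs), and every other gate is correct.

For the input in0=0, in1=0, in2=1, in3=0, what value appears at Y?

0

Propagate with g1 forced: g1=0 [stuck-at-0], g2=0, g3=1, g4=0, g5=0, g6=0.
So Y = 0. (Without the fault it would be 1.)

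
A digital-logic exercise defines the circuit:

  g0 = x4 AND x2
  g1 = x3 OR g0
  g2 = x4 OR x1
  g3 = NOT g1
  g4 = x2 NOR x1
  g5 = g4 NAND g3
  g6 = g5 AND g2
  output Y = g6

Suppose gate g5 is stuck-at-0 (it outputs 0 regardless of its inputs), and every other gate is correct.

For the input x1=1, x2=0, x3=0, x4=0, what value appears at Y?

Propagate with g5 forced: g0=0, g1=0, g2=1, g3=1, g4=0, g5=0 [stuck-at-0], g6=0.
So Y = 0. (Without the fault it would be 1.)

0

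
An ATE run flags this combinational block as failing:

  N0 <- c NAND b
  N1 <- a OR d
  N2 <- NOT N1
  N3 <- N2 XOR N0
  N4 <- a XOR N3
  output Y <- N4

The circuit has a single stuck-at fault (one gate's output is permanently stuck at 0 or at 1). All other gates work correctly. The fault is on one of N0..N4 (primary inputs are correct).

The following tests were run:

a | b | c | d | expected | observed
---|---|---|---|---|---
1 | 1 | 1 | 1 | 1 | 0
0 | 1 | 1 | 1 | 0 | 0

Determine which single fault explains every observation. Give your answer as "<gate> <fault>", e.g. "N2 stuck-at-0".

Fault-free values for test 1 (a=1, b=1, c=1, d=1): N0=0, N1=1, N2=0, N3=0, N4=1, giving Y=1. Observed 0.
Test 1: faults giving observed 0 are {N0 stuck-at-1, N1 stuck-at-0, N2 stuck-at-1, N3 stuck-at-1, N4 stuck-at-0}.
Test 2 (a=0, b=1, c=1, d=1): fault-free N0=0, N1=1, N2=0, N3=0, N4=0 → 0; observed 0. Eliminates N0 stuck-at-1, N1 stuck-at-0, N2 stuck-at-1, N3 stuck-at-1.
Only N4 stuck-at-0 is consistent with every test.

N4 stuck-at-0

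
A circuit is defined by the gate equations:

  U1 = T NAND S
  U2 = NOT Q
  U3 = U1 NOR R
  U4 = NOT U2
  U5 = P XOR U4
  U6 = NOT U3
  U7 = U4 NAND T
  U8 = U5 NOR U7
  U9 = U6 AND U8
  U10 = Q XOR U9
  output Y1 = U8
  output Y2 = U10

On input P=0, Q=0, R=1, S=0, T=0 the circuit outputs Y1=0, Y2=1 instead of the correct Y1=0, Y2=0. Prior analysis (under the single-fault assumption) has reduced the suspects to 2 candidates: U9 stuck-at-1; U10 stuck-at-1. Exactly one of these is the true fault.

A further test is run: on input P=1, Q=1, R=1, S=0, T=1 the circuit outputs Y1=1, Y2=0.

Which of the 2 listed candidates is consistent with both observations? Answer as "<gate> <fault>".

Evaluate each candidate on input P=1, Q=1, R=1, S=0, T=1:
  U9 stuck-at-1: U1=1, U2=0, U3=0, U4=1, U5=0, U6=1, U7=0, U8=1, U9=1 [stuck-at-1], U10=0 → Y1=1, Y2=0 — matches
  U10 stuck-at-1: U1=1, U2=0, U3=0, U4=1, U5=0, U6=1, U7=0, U8=1, U9=1, U10=1 [stuck-at-1] → Y1=1, Y2=1 — eliminated
Only U9 stuck-at-1 reproduces the observed Y1=1, Y2=0.

U9 stuck-at-1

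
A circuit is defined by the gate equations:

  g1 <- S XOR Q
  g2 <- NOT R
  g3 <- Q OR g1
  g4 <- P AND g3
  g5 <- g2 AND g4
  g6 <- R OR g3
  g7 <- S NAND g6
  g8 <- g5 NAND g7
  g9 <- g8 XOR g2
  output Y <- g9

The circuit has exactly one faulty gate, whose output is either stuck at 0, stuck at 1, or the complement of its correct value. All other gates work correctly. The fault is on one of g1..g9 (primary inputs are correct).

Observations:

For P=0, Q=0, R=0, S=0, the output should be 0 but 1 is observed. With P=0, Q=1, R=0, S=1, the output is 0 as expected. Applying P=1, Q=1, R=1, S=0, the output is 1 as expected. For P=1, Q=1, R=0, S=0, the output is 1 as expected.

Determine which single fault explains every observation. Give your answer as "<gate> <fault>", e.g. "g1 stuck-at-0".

g4 stuck-at-1

Fault-free values for test 1 (P=0, Q=0, R=0, S=0): g1=0, g2=1, g3=0, g4=0, g5=0, g6=0, g7=1, g8=1, g9=0, giving Y=0. Observed 1.
Test 1: faults giving observed 1 are {g2 stuck-at-0, g2 inverted output, g4 stuck-at-1, g4 inverted output, g5 stuck-at-1, g5 inverted output, g8 stuck-at-0, g8 inverted output, g9 stuck-at-1, g9 inverted output}.
Test 2 (P=0, Q=1, R=0, S=1): fault-free g1=0, g2=1, g3=1, g4=0, g5=0, g6=1, g7=0, g8=1, g9=0 → 0; observed 0. Eliminates g2 stuck-at-0, g2 inverted output, g8 stuck-at-0, g8 inverted output, g9 stuck-at-1, g9 inverted output.
Test 3 (P=1, Q=1, R=1, S=0): fault-free g1=1, g2=0, g3=1, g4=1, g5=0, g6=1, g7=1, g8=1, g9=1 → 1; observed 1. Eliminates g5 stuck-at-1, g5 inverted output.
Test 4 (P=1, Q=1, R=0, S=0): fault-free g1=1, g2=1, g3=1, g4=1, g5=1, g6=1, g7=1, g8=0, g9=1 → 1; observed 1. Eliminates g4 inverted output.
Only g4 stuck-at-1 is consistent with every test.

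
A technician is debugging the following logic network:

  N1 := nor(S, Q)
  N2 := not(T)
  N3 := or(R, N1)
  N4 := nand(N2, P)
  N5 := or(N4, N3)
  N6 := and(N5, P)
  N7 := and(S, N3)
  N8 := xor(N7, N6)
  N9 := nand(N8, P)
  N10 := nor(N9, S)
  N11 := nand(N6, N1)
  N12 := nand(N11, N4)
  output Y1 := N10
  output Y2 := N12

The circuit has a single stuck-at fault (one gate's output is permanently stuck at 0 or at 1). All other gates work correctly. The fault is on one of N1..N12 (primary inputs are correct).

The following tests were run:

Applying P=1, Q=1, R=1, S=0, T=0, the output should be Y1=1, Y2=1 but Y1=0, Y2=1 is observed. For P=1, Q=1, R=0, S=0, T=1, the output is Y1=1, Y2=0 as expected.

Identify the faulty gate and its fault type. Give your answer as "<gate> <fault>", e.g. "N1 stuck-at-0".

N3 stuck-at-0

Fault-free values for test 1 (P=1, Q=1, R=1, S=0, T=0): N1=0, N2=1, N3=1, N4=0, N5=1, N6=1, N7=0, N8=1, N9=0, N10=1, N11=1, N12=1, giving Y1=1, Y2=1. Observed Y1=0, Y2=1.
Test 1: faults giving observed Y1=0, Y2=1 are {N3 stuck-at-0, N5 stuck-at-0, N6 stuck-at-0, N7 stuck-at-1, N8 stuck-at-0, N9 stuck-at-1, N10 stuck-at-0}.
Test 2 (P=1, Q=1, R=0, S=0, T=1): fault-free N1=0, N2=0, N3=0, N4=1, N5=1, N6=1, N7=0, N8=1, N9=0, N10=1, N11=1, N12=0 → Y1=1, Y2=0; observed Y1=1, Y2=0. Eliminates N5 stuck-at-0, N6 stuck-at-0, N7 stuck-at-1, N8 stuck-at-0, N9 stuck-at-1, N10 stuck-at-0.
Only N3 stuck-at-0 is consistent with every test.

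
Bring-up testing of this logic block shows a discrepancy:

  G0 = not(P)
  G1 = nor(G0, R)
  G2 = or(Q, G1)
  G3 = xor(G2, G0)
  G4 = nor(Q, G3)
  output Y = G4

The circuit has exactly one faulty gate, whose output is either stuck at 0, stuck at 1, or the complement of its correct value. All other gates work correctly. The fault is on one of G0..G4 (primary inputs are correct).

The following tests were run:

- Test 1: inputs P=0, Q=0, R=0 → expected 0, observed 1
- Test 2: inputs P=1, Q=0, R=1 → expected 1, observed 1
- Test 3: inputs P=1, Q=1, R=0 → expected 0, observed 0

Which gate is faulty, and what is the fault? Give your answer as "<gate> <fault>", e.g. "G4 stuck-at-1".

G3 stuck-at-0

Fault-free values for test 1 (P=0, Q=0, R=0): G0=1, G1=0, G2=0, G3=1, G4=0, giving Y=0. Observed 1.
Test 1: faults giving observed 1 are {G1 stuck-at-1, G1 inverted output, G2 stuck-at-1, G2 inverted output, G3 stuck-at-0, G3 inverted output, G4 stuck-at-1, G4 inverted output}.
Test 2 (P=1, Q=0, R=1): fault-free G0=0, G1=0, G2=0, G3=0, G4=1 → 1; observed 1. Eliminates G1 stuck-at-1, G1 inverted output, G2 stuck-at-1, G2 inverted output, G3 inverted output, G4 inverted output.
Test 3 (P=1, Q=1, R=0): fault-free G0=0, G1=1, G2=1, G3=1, G4=0 → 0; observed 0. Eliminates G4 stuck-at-1.
Only G3 stuck-at-0 is consistent with every test.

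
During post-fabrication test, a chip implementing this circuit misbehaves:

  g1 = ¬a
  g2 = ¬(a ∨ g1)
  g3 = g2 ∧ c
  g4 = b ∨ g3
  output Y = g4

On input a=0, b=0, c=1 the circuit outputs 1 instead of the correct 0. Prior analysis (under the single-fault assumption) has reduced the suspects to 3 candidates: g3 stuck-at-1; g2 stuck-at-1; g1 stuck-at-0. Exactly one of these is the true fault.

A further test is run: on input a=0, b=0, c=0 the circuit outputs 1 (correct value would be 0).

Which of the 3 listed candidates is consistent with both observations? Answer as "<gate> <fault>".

g3 stuck-at-1

Evaluate each candidate on input a=0, b=0, c=0:
  g3 stuck-at-1: g1=1, g2=0, g3=1 [stuck-at-1], g4=1 → 1 — matches
  g2 stuck-at-1: g1=1, g2=1 [stuck-at-1], g3=0, g4=0 → 0 — eliminated
  g1 stuck-at-0: g1=0 [stuck-at-0], g2=1, g3=0, g4=0 → 0 — eliminated
Only g3 stuck-at-1 reproduces the observed 1.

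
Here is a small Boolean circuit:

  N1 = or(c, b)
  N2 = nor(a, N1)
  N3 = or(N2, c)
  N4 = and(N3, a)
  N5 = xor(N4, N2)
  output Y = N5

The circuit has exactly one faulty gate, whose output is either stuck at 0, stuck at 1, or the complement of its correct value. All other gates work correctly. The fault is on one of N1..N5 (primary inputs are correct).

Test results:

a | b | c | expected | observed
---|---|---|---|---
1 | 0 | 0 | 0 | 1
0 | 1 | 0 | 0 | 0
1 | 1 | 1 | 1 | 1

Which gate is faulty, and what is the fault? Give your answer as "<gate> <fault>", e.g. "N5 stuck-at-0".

Fault-free values for test 1 (a=1, b=0, c=0): N1=0, N2=0, N3=0, N4=0, N5=0, giving Y=0. Observed 1.
Test 1: faults giving observed 1 are {N3 stuck-at-1, N3 inverted output, N4 stuck-at-1, N4 inverted output, N5 stuck-at-1, N5 inverted output}.
Test 2 (a=0, b=1, c=0): fault-free N1=1, N2=0, N3=0, N4=0, N5=0 → 0; observed 0. Eliminates N4 stuck-at-1, N4 inverted output, N5 stuck-at-1, N5 inverted output.
Test 3 (a=1, b=1, c=1): fault-free N1=1, N2=0, N3=1, N4=1, N5=1 → 1; observed 1. Eliminates N3 inverted output.
Only N3 stuck-at-1 is consistent with every test.

N3 stuck-at-1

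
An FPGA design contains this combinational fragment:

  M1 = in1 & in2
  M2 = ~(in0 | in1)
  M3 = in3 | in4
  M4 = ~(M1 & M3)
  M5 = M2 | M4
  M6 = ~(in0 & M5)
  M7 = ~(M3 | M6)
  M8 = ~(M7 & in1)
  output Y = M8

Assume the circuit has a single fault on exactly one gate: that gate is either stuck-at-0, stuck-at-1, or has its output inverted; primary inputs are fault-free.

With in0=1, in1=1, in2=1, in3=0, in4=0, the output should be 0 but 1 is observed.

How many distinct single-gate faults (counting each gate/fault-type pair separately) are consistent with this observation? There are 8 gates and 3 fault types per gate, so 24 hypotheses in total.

Fault-free: M1=1, M2=0, M3=0, M4=1, M5=1, M6=0, M7=1, M8=0 → 0. Observed 1.
  M1: none of the 3 fault types match ✗
  M2: none of the 3 fault types match ✗
  M3: stuck-at-1, inverted output ✓; others ✗
  M4: stuck-at-0, inverted output ✓; others ✗
  M5: stuck-at-0, inverted output ✓; others ✗
  M6: stuck-at-1, inverted output ✓; others ✗
  M7: stuck-at-0, inverted output ✓; others ✗
  M8: stuck-at-1, inverted output ✓; others ✗
Consistent faults: {M3 stuck-at-1, M3 inverted output, M4 stuck-at-0, M4 inverted output, M5 stuck-at-0, M5 inverted output, M6 stuck-at-1, M6 inverted output, M7 stuck-at-0, M7 inverted output, M8 stuck-at-1, M8 inverted output} — 12 in all.

12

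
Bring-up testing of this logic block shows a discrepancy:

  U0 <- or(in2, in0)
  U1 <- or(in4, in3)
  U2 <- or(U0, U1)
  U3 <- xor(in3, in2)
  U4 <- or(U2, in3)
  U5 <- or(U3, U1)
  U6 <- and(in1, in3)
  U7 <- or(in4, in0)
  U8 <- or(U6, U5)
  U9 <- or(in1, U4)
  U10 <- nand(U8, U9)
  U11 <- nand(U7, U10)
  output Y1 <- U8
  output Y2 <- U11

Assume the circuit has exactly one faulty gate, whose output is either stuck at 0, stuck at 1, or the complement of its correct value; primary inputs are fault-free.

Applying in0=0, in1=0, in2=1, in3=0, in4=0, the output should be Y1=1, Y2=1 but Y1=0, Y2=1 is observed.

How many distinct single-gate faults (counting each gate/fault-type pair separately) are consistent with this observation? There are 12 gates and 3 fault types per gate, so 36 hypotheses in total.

Fault-free: U0=1, U1=0, U2=1, U3=1, U4=1, U5=1, U6=0, U7=0, U8=1, U9=1, U10=0, U11=1 → Y1=1, Y2=1. Observed Y1=0, Y2=1.
  U0: none of the 3 fault types match ✗
  U1: none of the 3 fault types match ✗
  U2: none of the 3 fault types match ✗
  U3: stuck-at-0, inverted output ✓; others ✗
  U4: none of the 3 fault types match ✗
  U5: stuck-at-0, inverted output ✓; others ✗
  U6: none of the 3 fault types match ✗
  U7: none of the 3 fault types match ✗
  U8: stuck-at-0, inverted output ✓; others ✗
  U9: none of the 3 fault types match ✗
  U10: none of the 3 fault types match ✗
  U11: none of the 3 fault types match ✗
Consistent faults: {U3 stuck-at-0, U3 inverted output, U5 stuck-at-0, U5 inverted output, U8 stuck-at-0, U8 inverted output} — 6 in all.

6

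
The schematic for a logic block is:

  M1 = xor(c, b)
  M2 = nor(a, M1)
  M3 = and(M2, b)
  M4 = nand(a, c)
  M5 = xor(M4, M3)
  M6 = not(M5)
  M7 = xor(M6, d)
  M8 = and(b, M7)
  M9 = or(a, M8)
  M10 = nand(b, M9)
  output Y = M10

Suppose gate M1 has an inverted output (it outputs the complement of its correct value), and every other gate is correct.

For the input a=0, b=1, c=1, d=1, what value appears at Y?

0

Propagate with M1 forced: M1=1 [inverted output], M2=0, M3=0, M4=1, M5=1, M6=0, M7=1, M8=1, M9=1, M10=0.
So Y = 0. (Without the fault it would be 1.)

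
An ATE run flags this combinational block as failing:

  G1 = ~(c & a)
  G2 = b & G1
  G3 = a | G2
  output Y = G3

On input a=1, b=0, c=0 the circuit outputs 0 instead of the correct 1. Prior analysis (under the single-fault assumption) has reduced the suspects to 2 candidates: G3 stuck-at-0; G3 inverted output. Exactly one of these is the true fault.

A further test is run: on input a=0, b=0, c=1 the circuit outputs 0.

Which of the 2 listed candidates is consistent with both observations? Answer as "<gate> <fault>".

Evaluate each candidate on input a=0, b=0, c=1:
  G3 stuck-at-0: G1=1, G2=0, G3=0 [stuck-at-0] → 0 — matches
  G3 inverted output: G1=1, G2=0, G3=1 [inverted output] → 1 — eliminated
Only G3 stuck-at-0 reproduces the observed 0.

G3 stuck-at-0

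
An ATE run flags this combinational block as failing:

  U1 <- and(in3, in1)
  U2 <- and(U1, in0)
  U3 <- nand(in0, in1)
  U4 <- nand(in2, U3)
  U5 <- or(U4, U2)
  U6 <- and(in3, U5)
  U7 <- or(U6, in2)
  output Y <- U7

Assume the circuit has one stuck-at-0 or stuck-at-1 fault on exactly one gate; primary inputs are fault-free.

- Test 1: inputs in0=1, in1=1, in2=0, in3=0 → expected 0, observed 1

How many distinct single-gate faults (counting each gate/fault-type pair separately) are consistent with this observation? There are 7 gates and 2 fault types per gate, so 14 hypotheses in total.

Fault-free: U1=0, U2=0, U3=0, U4=1, U5=1, U6=0, U7=0 → 0. Observed 1.
  U1 stuck-at-0: output 0 ✗
  U1 stuck-at-1: output 0 ✗
  U2 stuck-at-0: output 0 ✗
  U2 stuck-at-1: output 0 ✗
  U3 stuck-at-0: output 0 ✗
  U3 stuck-at-1: output 0 ✗
  U4 stuck-at-0: output 0 ✗
  U4 stuck-at-1: output 0 ✗
  U5 stuck-at-0: output 0 ✗
  U5 stuck-at-1: output 0 ✗
  U6 stuck-at-0: output 0 ✗
  U6 stuck-at-1: output 1 ✓
  U7 stuck-at-0: output 0 ✗
  U7 stuck-at-1: output 1 ✓
Consistent faults: {U6 stuck-at-1, U7 stuck-at-1} — 2 in all.

2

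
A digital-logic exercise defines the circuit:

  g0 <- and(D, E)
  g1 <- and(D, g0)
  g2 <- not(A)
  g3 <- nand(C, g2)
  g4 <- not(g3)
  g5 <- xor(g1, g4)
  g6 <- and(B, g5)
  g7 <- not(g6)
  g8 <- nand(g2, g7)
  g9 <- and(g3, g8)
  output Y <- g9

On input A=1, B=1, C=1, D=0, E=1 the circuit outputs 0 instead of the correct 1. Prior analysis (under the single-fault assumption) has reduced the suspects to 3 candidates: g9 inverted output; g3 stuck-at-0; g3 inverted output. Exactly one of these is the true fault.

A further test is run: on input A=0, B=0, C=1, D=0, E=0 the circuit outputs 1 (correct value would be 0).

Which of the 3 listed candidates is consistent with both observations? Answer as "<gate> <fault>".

g9 inverted output

Evaluate each candidate on input A=0, B=0, C=1, D=0, E=0:
  g9 inverted output: g0=0, g1=0, g2=1, g3=0, g4=1, g5=1, g6=0, g7=1, g8=0, g9=1 [inverted output] → 1 — matches
  g3 stuck-at-0: g0=0, g1=0, g2=1, g3=0 [stuck-at-0], g4=1, g5=1, g6=0, g7=1, g8=0, g9=0 → 0 — eliminated
  g3 inverted output: g0=0, g1=0, g2=1, g3=1 [inverted output], g4=0, g5=0, g6=0, g7=1, g8=0, g9=0 → 0 — eliminated
Only g9 inverted output reproduces the observed 1.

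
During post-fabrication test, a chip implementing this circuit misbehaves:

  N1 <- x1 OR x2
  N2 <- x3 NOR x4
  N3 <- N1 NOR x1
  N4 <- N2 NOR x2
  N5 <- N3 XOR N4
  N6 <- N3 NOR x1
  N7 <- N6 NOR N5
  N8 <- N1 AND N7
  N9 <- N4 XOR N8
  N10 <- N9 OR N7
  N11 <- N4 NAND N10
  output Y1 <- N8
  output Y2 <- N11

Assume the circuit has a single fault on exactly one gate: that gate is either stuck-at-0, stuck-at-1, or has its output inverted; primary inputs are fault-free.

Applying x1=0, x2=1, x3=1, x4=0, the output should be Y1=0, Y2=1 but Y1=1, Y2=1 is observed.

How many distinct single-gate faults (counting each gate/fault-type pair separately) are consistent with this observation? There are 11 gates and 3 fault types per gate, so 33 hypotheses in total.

Fault-free: N1=1, N2=0, N3=0, N4=0, N5=0, N6=1, N7=0, N8=0, N9=0, N10=0, N11=1 → Y1=0, Y2=1. Observed Y1=1, Y2=1.
  N1: none of the 3 fault types match ✗
  N2: none of the 3 fault types match ✗
  N3: none of the 3 fault types match ✗
  N4: none of the 3 fault types match ✗
  N5: none of the 3 fault types match ✗
  N6: stuck-at-0, inverted output ✓; others ✗
  N7: stuck-at-1, inverted output ✓; others ✗
  N8: stuck-at-1, inverted output ✓; others ✗
  N9: none of the 3 fault types match ✗
  N10: none of the 3 fault types match ✗
  N11: none of the 3 fault types match ✗
Consistent faults: {N6 stuck-at-0, N6 inverted output, N7 stuck-at-1, N7 inverted output, N8 stuck-at-1, N8 inverted output} — 6 in all.

6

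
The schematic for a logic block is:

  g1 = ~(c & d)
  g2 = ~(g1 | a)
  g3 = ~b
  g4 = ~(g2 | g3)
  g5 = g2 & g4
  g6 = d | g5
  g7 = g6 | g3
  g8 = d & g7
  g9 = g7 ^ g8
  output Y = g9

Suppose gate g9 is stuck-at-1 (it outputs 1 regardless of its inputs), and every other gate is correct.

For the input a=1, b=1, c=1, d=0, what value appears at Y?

Propagate with g9 forced: g1=1, g2=0, g3=0, g4=1, g5=0, g6=0, g7=0, g8=0, g9=1 [stuck-at-1].
So Y = 1. (Without the fault it would be 0.)

1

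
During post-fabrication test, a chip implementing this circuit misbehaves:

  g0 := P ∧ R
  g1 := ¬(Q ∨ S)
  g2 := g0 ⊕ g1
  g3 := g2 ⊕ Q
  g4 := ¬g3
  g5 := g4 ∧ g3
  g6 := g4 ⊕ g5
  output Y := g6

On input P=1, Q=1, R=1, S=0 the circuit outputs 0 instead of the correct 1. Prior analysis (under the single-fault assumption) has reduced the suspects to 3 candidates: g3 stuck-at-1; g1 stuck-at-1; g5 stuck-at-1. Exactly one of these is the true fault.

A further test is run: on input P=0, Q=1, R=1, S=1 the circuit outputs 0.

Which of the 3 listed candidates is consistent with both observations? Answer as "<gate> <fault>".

g3 stuck-at-1

Evaluate each candidate on input P=0, Q=1, R=1, S=1:
  g3 stuck-at-1: g0=0, g1=0, g2=0, g3=1 [stuck-at-1], g4=0, g5=0, g6=0 → 0 — matches
  g1 stuck-at-1: g0=0, g1=1 [stuck-at-1], g2=1, g3=0, g4=1, g5=0, g6=1 → 1 — eliminated
  g5 stuck-at-1: g0=0, g1=0, g2=0, g3=1, g4=0, g5=1 [stuck-at-1], g6=1 → 1 — eliminated
Only g3 stuck-at-1 reproduces the observed 0.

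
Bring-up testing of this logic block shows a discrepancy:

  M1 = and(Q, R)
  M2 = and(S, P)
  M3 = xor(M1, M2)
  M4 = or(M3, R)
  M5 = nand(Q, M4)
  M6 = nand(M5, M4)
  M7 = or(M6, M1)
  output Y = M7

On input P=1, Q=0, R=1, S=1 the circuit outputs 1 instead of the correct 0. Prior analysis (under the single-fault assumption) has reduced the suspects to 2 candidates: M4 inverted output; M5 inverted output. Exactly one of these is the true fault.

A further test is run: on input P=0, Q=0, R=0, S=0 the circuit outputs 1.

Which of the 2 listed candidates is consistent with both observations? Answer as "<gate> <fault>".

Evaluate each candidate on input P=0, Q=0, R=0, S=0:
  M4 inverted output: M1=0, M2=0, M3=0, M4=1 [inverted output], M5=1, M6=0, M7=0 → 0 — eliminated
  M5 inverted output: M1=0, M2=0, M3=0, M4=0, M5=0 [inverted output], M6=1, M7=1 → 1 — matches
Only M5 inverted output reproduces the observed 1.

M5 inverted output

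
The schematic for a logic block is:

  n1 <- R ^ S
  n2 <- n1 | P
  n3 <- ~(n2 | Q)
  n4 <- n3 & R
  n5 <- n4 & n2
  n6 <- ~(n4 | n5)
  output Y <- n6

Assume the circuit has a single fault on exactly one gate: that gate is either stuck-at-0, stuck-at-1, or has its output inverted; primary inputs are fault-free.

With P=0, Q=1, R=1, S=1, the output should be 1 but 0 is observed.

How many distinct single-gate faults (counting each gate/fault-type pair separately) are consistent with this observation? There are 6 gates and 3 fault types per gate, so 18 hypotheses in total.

8

Fault-free: n1=0, n2=0, n3=0, n4=0, n5=0, n6=1 → 1. Observed 0.
  n1: none of the 3 fault types match ✗
  n2: none of the 3 fault types match ✗
  n3: stuck-at-1, inverted output ✓; others ✗
  n4: stuck-at-1, inverted output ✓; others ✗
  n5: stuck-at-1, inverted output ✓; others ✗
  n6: stuck-at-0, inverted output ✓; others ✗
Consistent faults: {n3 stuck-at-1, n3 inverted output, n4 stuck-at-1, n4 inverted output, n5 stuck-at-1, n5 inverted output, n6 stuck-at-0, n6 inverted output} — 8 in all.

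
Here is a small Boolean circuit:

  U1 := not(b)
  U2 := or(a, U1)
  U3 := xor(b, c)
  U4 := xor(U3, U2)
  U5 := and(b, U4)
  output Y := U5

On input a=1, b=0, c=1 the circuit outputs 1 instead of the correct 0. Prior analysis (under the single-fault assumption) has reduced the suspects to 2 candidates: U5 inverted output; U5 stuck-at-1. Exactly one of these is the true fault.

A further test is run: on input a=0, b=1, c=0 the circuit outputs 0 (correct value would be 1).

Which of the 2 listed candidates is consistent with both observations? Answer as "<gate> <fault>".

Evaluate each candidate on input a=0, b=1, c=0:
  U5 inverted output: U1=0, U2=0, U3=1, U4=1, U5=0 [inverted output] → 0 — matches
  U5 stuck-at-1: U1=0, U2=0, U3=1, U4=1, U5=1 [stuck-at-1] → 1 — eliminated
Only U5 inverted output reproduces the observed 0.

U5 inverted output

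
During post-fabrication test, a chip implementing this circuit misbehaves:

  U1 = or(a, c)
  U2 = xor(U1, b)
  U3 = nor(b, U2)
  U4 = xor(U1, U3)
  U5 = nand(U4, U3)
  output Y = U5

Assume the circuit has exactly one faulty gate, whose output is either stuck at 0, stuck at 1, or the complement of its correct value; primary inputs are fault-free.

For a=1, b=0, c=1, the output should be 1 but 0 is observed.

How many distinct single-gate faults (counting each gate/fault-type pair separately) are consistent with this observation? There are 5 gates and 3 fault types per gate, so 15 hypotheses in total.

Fault-free: U1=1, U2=1, U3=0, U4=1, U5=1 → 1. Observed 0.
  U1: stuck-at-0, inverted output ✓; others ✗
  U2: none of the 3 fault types match ✗
  U3: none of the 3 fault types match ✗
  U4: none of the 3 fault types match ✗
  U5: stuck-at-0, inverted output ✓; others ✗
Consistent faults: {U1 stuck-at-0, U1 inverted output, U5 stuck-at-0, U5 inverted output} — 4 in all.

4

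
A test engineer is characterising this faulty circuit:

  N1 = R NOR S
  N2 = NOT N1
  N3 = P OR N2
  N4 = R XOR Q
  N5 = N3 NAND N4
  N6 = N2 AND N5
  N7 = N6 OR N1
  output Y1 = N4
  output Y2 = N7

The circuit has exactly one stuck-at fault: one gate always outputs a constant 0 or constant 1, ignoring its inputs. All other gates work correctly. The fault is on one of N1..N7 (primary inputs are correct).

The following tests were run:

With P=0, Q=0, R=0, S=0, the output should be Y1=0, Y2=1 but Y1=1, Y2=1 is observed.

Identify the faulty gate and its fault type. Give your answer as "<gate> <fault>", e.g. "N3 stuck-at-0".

N4 stuck-at-1

Fault-free values for test 1 (P=0, Q=0, R=0, S=0): N1=1, N2=0, N3=0, N4=0, N5=1, N6=0, N7=1, giving Y1=0, Y2=1. Observed Y1=1, Y2=1.
Test 1: faults giving observed Y1=1, Y2=1 are {N4 stuck-at-1}.
Only N4 stuck-at-1 is consistent with every test.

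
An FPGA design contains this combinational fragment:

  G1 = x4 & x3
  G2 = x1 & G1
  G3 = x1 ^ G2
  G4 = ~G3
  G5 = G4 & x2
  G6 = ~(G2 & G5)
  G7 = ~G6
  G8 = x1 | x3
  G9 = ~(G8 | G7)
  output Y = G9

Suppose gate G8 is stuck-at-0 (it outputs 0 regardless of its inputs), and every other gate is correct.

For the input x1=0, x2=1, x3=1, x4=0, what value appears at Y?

Propagate with G8 forced: G1=0, G2=0, G3=0, G4=1, G5=1, G6=1, G7=0, G8=0 [stuck-at-0], G9=1.
So Y = 1. (Without the fault it would be 0.)

1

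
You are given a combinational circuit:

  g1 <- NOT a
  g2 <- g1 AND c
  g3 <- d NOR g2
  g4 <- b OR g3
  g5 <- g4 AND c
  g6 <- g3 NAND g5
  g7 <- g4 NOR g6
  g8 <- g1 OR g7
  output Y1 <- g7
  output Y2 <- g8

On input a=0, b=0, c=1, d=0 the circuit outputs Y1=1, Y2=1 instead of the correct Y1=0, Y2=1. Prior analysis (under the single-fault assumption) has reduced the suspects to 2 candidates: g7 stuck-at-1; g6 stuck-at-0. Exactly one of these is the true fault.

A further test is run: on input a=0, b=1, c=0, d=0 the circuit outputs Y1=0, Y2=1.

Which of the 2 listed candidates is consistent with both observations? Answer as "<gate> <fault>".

Evaluate each candidate on input a=0, b=1, c=0, d=0:
  g7 stuck-at-1: g1=1, g2=0, g3=1, g4=1, g5=0, g6=1, g7=1 [stuck-at-1], g8=1 → Y1=1, Y2=1 — eliminated
  g6 stuck-at-0: g1=1, g2=0, g3=1, g4=1, g5=0, g6=0 [stuck-at-0], g7=0, g8=1 → Y1=0, Y2=1 — matches
Only g6 stuck-at-0 reproduces the observed Y1=0, Y2=1.

g6 stuck-at-0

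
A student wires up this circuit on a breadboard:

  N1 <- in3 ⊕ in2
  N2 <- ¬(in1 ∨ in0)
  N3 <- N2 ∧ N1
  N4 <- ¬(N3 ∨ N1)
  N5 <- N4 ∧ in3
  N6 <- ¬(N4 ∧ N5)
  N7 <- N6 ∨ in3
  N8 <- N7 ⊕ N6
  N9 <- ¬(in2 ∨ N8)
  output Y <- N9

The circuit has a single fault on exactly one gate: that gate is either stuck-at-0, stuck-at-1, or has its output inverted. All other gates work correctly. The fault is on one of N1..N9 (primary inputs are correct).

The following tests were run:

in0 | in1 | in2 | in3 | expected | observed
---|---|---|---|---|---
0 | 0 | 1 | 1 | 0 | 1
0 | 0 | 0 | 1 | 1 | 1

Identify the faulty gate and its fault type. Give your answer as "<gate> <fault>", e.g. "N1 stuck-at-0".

Fault-free values for test 1 (in0=0, in1=0, in2=1, in3=1): N1=0, N2=1, N3=0, N4=1, N5=1, N6=0, N7=1, N8=1, N9=0, giving Y=0. Observed 1.
Test 1: faults giving observed 1 are {N9 stuck-at-1, N9 inverted output}.
Test 2 (in0=0, in1=0, in2=0, in3=1): fault-free N1=1, N2=1, N3=1, N4=0, N5=0, N6=1, N7=1, N8=0, N9=1 → 1; observed 1. Eliminates N9 inverted output.
Only N9 stuck-at-1 is consistent with every test.

N9 stuck-at-1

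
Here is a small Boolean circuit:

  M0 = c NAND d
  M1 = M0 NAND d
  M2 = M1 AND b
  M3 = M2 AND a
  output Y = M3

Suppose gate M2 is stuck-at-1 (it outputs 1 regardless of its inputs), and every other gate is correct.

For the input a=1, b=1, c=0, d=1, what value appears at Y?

1

Propagate with M2 forced: M0=1, M1=0, M2=1 [stuck-at-1], M3=1.
So Y = 1. (Without the fault it would be 0.)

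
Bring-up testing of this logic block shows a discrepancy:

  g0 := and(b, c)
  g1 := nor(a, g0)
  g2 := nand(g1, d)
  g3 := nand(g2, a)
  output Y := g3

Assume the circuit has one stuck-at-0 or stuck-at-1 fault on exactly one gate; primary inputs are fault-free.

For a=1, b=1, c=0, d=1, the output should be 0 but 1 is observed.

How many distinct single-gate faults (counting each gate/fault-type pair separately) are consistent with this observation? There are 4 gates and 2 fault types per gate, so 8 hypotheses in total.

Fault-free: g0=0, g1=0, g2=1, g3=0 → 0. Observed 1.
  g0 stuck-at-0: output 0 ✗
  g0 stuck-at-1: output 0 ✗
  g1 stuck-at-0: output 0 ✗
  g1 stuck-at-1: output 1 ✓
  g2 stuck-at-0: output 1 ✓
  g2 stuck-at-1: output 0 ✗
  g3 stuck-at-0: output 0 ✗
  g3 stuck-at-1: output 1 ✓
Consistent faults: {g1 stuck-at-1, g2 stuck-at-0, g3 stuck-at-1} — 3 in all.

3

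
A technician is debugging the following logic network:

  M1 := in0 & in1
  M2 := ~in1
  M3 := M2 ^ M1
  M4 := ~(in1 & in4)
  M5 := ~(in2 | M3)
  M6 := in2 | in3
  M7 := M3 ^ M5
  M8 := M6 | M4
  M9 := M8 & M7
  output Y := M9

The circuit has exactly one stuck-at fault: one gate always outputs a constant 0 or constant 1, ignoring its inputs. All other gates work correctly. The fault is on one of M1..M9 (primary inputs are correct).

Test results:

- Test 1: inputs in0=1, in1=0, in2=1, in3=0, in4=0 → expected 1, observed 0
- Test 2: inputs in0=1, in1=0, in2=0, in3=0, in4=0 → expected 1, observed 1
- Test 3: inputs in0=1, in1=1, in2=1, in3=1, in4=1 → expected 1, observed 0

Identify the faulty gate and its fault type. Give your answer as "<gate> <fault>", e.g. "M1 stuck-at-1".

Fault-free values for test 1 (in0=1, in1=0, in2=1, in3=0, in4=0): M1=0, M2=1, M3=1, M4=1, M5=0, M6=1, M7=1, M8=1, M9=1, giving Y=1. Observed 0.
Test 1: faults giving observed 0 are {M1 stuck-at-1, M2 stuck-at-0, M3 stuck-at-0, M5 stuck-at-1, M7 stuck-at-0, M8 stuck-at-0, M9 stuck-at-0}.
Test 2 (in0=1, in1=0, in2=0, in3=0, in4=0): fault-free M1=0, M2=1, M3=1, M4=1, M5=0, M6=0, M7=1, M8=1, M9=1 → 1; observed 1. Eliminates M5 stuck-at-1, M7 stuck-at-0, M8 stuck-at-0, M9 stuck-at-0.
Test 3 (in0=1, in1=1, in2=1, in3=1, in4=1): fault-free M1=1, M2=0, M3=1, M4=0, M5=0, M6=1, M7=1, M8=1, M9=1 → 1; observed 0. Eliminates M1 stuck-at-1, M2 stuck-at-0.
Only M3 stuck-at-0 is consistent with every test.

M3 stuck-at-0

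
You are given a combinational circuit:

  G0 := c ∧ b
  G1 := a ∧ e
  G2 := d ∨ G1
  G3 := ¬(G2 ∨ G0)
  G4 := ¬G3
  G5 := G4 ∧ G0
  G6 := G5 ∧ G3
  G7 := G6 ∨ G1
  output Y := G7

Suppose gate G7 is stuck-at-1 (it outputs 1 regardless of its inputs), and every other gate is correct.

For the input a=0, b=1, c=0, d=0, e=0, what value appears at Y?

1

Propagate with G7 forced: G0=0, G1=0, G2=0, G3=1, G4=0, G5=0, G6=0, G7=1 [stuck-at-1].
So Y = 1. (Without the fault it would be 0.)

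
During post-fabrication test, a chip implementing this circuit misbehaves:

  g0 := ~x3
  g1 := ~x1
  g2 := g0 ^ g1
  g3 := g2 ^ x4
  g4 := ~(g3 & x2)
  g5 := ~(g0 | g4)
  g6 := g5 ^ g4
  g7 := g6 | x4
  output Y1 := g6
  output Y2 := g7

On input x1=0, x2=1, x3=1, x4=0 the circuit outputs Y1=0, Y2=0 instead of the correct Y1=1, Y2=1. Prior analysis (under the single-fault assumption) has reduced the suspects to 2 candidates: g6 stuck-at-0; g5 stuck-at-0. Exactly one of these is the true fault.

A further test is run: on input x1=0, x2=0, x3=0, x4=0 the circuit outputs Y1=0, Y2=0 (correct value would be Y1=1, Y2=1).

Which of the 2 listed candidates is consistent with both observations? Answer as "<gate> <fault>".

g6 stuck-at-0

Evaluate each candidate on input x1=0, x2=0, x3=0, x4=0:
  g6 stuck-at-0: g0=1, g1=1, g2=0, g3=0, g4=1, g5=0, g6=0 [stuck-at-0], g7=0 → Y1=0, Y2=0 — matches
  g5 stuck-at-0: g0=1, g1=1, g2=0, g3=0, g4=1, g5=0 [stuck-at-0], g6=1, g7=1 → Y1=1, Y2=1 — eliminated
Only g6 stuck-at-0 reproduces the observed Y1=0, Y2=0.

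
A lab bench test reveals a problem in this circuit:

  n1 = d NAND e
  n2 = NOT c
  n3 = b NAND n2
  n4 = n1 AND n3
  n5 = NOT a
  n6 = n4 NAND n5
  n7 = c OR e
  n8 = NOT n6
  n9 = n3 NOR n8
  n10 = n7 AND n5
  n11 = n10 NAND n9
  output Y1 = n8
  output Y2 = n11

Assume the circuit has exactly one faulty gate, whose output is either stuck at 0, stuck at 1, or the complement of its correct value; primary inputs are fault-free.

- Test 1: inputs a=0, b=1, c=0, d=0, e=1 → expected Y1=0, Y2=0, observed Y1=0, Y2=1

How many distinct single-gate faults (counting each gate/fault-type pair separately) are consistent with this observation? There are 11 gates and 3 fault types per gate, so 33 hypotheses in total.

Fault-free: n1=1, n2=1, n3=0, n4=0, n5=1, n6=1, n7=1, n8=0, n9=1, n10=1, n11=0 → Y1=0, Y2=0. Observed Y1=0, Y2=1.
  n1: none of the 3 fault types match ✗
  n2: none of the 3 fault types match ✗
  n3: none of the 3 fault types match ✗
  n4: none of the 3 fault types match ✗
  n5: stuck-at-0, inverted output ✓; others ✗
  n6: none of the 3 fault types match ✗
  n7: stuck-at-0, inverted output ✓; others ✗
  n8: none of the 3 fault types match ✗
  n9: stuck-at-0, inverted output ✓; others ✗
  n10: stuck-at-0, inverted output ✓; others ✗
  n11: stuck-at-1, inverted output ✓; others ✗
Consistent faults: {n5 stuck-at-0, n5 inverted output, n7 stuck-at-0, n7 inverted output, n9 stuck-at-0, n9 inverted output, n10 stuck-at-0, n10 inverted output, n11 stuck-at-1, n11 inverted output} — 10 in all.

10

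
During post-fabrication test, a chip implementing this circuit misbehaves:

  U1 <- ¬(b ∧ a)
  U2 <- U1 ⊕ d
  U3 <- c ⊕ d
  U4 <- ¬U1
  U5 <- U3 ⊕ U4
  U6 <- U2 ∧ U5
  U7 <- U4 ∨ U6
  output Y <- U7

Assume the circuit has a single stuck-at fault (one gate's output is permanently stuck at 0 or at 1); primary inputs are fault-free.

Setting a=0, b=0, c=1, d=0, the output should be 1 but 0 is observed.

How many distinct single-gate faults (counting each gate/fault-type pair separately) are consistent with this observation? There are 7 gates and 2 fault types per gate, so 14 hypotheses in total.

5

Fault-free: U1=1, U2=1, U3=1, U4=0, U5=1, U6=1, U7=1 → 1. Observed 0.
  U1 stuck-at-0: output 1 ✗
  U1 stuck-at-1: output 1 ✗
  U2 stuck-at-0: output 0 ✓
  U2 stuck-at-1: output 1 ✗
  U3 stuck-at-0: output 0 ✓
  U3 stuck-at-1: output 1 ✗
  U4 stuck-at-0: output 1 ✗
  U4 stuck-at-1: output 1 ✗
  U5 stuck-at-0: output 0 ✓
  U5 stuck-at-1: output 1 ✗
  U6 stuck-at-0: output 0 ✓
  U6 stuck-at-1: output 1 ✗
  U7 stuck-at-0: output 0 ✓
  U7 stuck-at-1: output 1 ✗
Consistent faults: {U2 stuck-at-0, U3 stuck-at-0, U5 stuck-at-0, U6 stuck-at-0, U7 stuck-at-0} — 5 in all.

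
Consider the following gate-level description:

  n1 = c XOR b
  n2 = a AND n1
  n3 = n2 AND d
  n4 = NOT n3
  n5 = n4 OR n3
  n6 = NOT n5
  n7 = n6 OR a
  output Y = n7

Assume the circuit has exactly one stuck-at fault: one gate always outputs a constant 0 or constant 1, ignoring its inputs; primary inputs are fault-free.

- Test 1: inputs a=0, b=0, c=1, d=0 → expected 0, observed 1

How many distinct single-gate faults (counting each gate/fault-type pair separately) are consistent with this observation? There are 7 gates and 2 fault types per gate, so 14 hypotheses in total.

4

Fault-free: n1=1, n2=0, n3=0, n4=1, n5=1, n6=0, n7=0 → 0. Observed 1.
  n1 stuck-at-0: output 0 ✗
  n1 stuck-at-1: output 0 ✗
  n2 stuck-at-0: output 0 ✗
  n2 stuck-at-1: output 0 ✗
  n3 stuck-at-0: output 0 ✗
  n3 stuck-at-1: output 0 ✗
  n4 stuck-at-0: output 1 ✓
  n4 stuck-at-1: output 0 ✗
  n5 stuck-at-0: output 1 ✓
  n5 stuck-at-1: output 0 ✗
  n6 stuck-at-0: output 0 ✗
  n6 stuck-at-1: output 1 ✓
  n7 stuck-at-0: output 0 ✗
  n7 stuck-at-1: output 1 ✓
Consistent faults: {n4 stuck-at-0, n5 stuck-at-0, n6 stuck-at-1, n7 stuck-at-1} — 4 in all.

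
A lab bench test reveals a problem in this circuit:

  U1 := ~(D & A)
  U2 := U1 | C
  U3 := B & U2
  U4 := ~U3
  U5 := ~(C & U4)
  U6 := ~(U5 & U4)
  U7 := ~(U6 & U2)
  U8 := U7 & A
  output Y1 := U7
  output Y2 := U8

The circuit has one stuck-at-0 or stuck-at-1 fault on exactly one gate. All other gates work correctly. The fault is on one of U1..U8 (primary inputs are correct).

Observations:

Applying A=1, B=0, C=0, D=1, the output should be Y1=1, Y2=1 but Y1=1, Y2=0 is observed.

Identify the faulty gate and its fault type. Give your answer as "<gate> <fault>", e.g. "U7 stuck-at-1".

U8 stuck-at-0

Fault-free values for test 1 (A=1, B=0, C=0, D=1): U1=0, U2=0, U3=0, U4=1, U5=1, U6=0, U7=1, U8=1, giving Y1=1, Y2=1. Observed Y1=1, Y2=0.
Test 1: faults giving observed Y1=1, Y2=0 are {U8 stuck-at-0}.
Only U8 stuck-at-0 is consistent with every test.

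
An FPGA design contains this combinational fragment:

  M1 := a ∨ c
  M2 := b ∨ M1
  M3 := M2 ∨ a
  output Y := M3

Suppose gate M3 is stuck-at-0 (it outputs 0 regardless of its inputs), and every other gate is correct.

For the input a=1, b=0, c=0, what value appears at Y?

0

Propagate with M3 forced: M1=1, M2=1, M3=0 [stuck-at-0].
So Y = 0. (Without the fault it would be 1.)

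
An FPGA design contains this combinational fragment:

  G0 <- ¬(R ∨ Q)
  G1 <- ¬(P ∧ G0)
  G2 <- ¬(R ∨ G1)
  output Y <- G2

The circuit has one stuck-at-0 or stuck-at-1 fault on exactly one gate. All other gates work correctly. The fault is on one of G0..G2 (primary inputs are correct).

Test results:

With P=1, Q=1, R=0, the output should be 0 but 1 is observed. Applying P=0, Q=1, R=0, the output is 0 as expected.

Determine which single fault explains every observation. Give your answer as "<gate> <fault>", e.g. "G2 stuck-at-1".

Fault-free values for test 1 (P=1, Q=1, R=0): G0=0, G1=1, G2=0, giving Y=0. Observed 1.
Test 1: faults giving observed 1 are {G0 stuck-at-1, G1 stuck-at-0, G2 stuck-at-1}.
Test 2 (P=0, Q=1, R=0): fault-free G0=0, G1=1, G2=0 → 0; observed 0. Eliminates G1 stuck-at-0, G2 stuck-at-1.
Only G0 stuck-at-1 is consistent with every test.

G0 stuck-at-1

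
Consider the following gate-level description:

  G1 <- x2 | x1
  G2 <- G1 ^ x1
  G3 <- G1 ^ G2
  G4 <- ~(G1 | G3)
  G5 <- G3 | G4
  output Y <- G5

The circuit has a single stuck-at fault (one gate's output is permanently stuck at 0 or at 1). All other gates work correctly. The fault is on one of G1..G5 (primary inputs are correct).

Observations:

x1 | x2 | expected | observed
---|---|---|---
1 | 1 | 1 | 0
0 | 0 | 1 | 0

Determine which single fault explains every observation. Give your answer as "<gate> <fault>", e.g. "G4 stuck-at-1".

G5 stuck-at-0

Fault-free values for test 1 (x1=1, x2=1): G1=1, G2=0, G3=1, G4=0, G5=1, giving Y=1. Observed 0.
Test 1: faults giving observed 0 are {G2 stuck-at-1, G3 stuck-at-0, G5 stuck-at-0}.
Test 2 (x1=0, x2=0): fault-free G1=0, G2=0, G3=0, G4=1, G5=1 → 1; observed 0. Eliminates G2 stuck-at-1, G3 stuck-at-0.
Only G5 stuck-at-0 is consistent with every test.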